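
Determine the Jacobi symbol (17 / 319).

Reciprocity: 17 ≡ 1 and 319 ≡ 3 (mod 4), so (17/319) = +(319/17).
Reduce top mod 17: now compute (13/17).
Reciprocity: 13 ≡ 1 and 17 ≡ 1 (mod 4), so (13/17) = +(17/13).
Reduce top mod 13: now compute (4/13).
Pull out 2^2: since 13 ≡ 5 (mod 8), (2/13) = -1, so (2/13)^2 = +1.
Reached (1/13) = 1. Collecting the sign flips along the way, the symbol is +1.

1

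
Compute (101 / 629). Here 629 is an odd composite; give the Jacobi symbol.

1

Reciprocity: 101 ≡ 1 and 629 ≡ 1 (mod 4), so (101/629) = +(629/101).
Reduce top mod 101: now compute (23/101).
Reciprocity: 23 ≡ 3 and 101 ≡ 1 (mod 4), so (23/101) = +(101/23).
Reduce top mod 23: now compute (9/23).
Reciprocity: 9 ≡ 1 and 23 ≡ 3 (mod 4), so (9/23) = +(23/9).
Reduce top mod 9: now compute (5/9).
Reciprocity: 5 ≡ 1 and 9 ≡ 1 (mod 4), so (5/9) = +(9/5).
Reduce top mod 5: now compute (4/5).
Pull out 2^2: since 5 ≡ 5 (mod 8), (2/5) = -1, so (2/5)^2 = +1.
Reached (1/5) = 1. Collecting the sign flips along the way, the symbol is +1.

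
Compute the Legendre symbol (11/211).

Reciprocity: 11 ≡ 3 and 211 ≡ 3 (mod 4), so (11/211) = −(211/11).
Reduce top mod 11: now compute (2/11).
Pull out 2: since 11 ≡ 3 (mod 8), (2/11) = -1.
Reached (1/11) = 1. Collecting the sign flips along the way, the symbol is +1.

1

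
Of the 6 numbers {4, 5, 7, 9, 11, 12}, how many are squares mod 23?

3

(4/23) = +1 → QR.
(5/23) = -1 → non-residue.
(7/23) = -1 → non-residue.
(9/23) = +1 → QR.
(11/23) = -1 → non-residue.
(12/23) = +1 → QR.
Total quadratic residues among the 6: 3.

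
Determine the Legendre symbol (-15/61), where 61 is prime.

1

First reduce: -15 ≡ 46 (mod 61).
Pull out 2: since 61 ≡ 5 (mod 8), (2/61) = -1.
Reciprocity: 23 ≡ 3 and 61 ≡ 1 (mod 4), so (23/61) = +(61/23).
Reduce top mod 23: now compute (15/23).
Reciprocity: 15 ≡ 3 and 23 ≡ 3 (mod 4), so (15/23) = −(23/15).
Reduce top mod 15: now compute (8/15).
Pull out 2^3: since 15 ≡ 7 (mod 8), (2/15) = +1, so (2/15)^3 = +1.
Reached (1/15) = 1. Collecting the sign flips along the way, the symbol is +1.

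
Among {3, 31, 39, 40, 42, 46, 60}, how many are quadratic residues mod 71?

(3/71) = +1 → QR.
(31/71) = -1 → non-residue.
(39/71) = -1 → non-residue.
(40/71) = +1 → QR.
(42/71) = -1 → non-residue.
(46/71) = -1 → non-residue.
(60/71) = +1 → QR.
Total quadratic residues among the 7: 3.

3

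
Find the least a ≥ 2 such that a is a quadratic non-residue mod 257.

(2/257) = +1, so 2 is a residue.
(3/257) = −1, so 3 is the smallest positive non-residue mod 257.

3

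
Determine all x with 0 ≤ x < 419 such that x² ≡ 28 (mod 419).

Since 419 ≡ 3 (mod 4), a square root of 28 is 28^((419+1)/4) = 28^105 mod 419.
Repeated squaring: 28^2≡365, 28^4≡402, 28^8≡289, 28^16≡140, 28^32≡326, 28^64≡269 (mod 419).
28^105 = 28^(64+32+8+1) ≡ 191 (mod 419).
Check: 191² = 36481 ≡ 28 (mod 419). The two roots are 191 and 228.

191, 228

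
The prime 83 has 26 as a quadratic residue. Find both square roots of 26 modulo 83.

Since 83 ≡ 3 (mod 4), a square root of 26 is 26^((83+1)/4) = 26^21 mod 83.
Repeated squaring: 26^2≡12, 26^4≡61, 26^8≡69, 26^16≡30 (mod 83).
26^21 = 26^(16+4+1) ≡ 21 (mod 83).
Check: 21² = 441 ≡ 26 (mod 83). The two roots are 21 and 62.

21, 62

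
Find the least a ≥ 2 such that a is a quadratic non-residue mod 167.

5

(2/167) = +1, so 2 is a residue.
(3/167) = +1, so 3 is a residue.
(4/167) = +1, so 4 is a residue.
(5/167) = −1, so 5 is the smallest positive non-residue mod 167.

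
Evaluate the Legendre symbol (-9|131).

-1

Euler's criterion: (-9/131) ≡ 122^65 (mod 131).
122^2 ≡ 81 (mod 131)
122^4 ≡ 11 (mod 131)
122^8 ≡ 121 (mod 131)
122^16 ≡ 100 (mod 131)
122^32 ≡ 44 (mod 131)
122^64 ≡ 102 (mod 131)
122^65 = 122^(64+1) ≡ 130 (mod 131).
Result is 130 ≡ −1, so (-9/131) = −1.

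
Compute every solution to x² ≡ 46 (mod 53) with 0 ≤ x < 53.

24, 29

53 ≡ 1 (mod 4), so we find a root by search.
Trying successive values, 24² = 576 ≡ 46 (mod 53). The other root is 53 − 24 = 29.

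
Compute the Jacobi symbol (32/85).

Pull out 2^5: since 85 ≡ 5 (mod 8), (2/85) = -1, so (2/85)^5 = -1.
Reached (1/85) = 1. Collecting the sign flips along the way, the symbol is -1.

-1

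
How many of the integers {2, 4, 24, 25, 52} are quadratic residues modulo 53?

4

(2/53) = -1 → non-residue.
(4/53) = +1 → QR.
(24/53) = +1 → QR.
(25/53) = +1 → QR.
(52/53) = +1 → QR.
Total quadratic residues among the 5: 4.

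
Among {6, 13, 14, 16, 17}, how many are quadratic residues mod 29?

(6/29) = +1 → QR.
(13/29) = +1 → QR.
(14/29) = -1 → non-residue.
(16/29) = +1 → QR.
(17/29) = -1 → non-residue.
Total quadratic residues among the 5: 3.

3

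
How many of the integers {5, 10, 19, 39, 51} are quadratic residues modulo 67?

3

(5/67) = -1 → non-residue.
(10/67) = +1 → QR.
(19/67) = +1 → QR.
(39/67) = +1 → QR.
(51/67) = -1 → non-residue.
Total quadratic residues among the 5: 3.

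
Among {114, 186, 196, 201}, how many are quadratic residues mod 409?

1

(114/409) = -1 → non-residue.
(186/409) = -1 → non-residue.
(196/409) = +1 → QR.
(201/409) = -1 → non-residue.
Total quadratic residues among the 4: 1.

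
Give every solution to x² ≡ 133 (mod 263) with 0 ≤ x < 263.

Since 263 ≡ 3 (mod 4), a square root of 133 is 133^((263+1)/4) = 133^66 mod 263.
Repeated squaring: 133^2≡68, 133^4≡153, 133^8≡2, 133^16≡4, 133^32≡16, 133^64≡256 (mod 263).
133^66 = 133^(64+2) ≡ 50 (mod 263).
Check: 50² = 2500 ≡ 133 (mod 263). The two roots are 50 and 213.

50, 213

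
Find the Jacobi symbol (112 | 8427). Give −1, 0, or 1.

1

Pull out 2^4: since 8427 ≡ 3 (mod 8), (2/8427) = -1, so (2/8427)^4 = +1.
Reciprocity: 7 ≡ 3 and 8427 ≡ 3 (mod 4), so (7/8427) = −(8427/7).
Reduce top mod 7: now compute (6/7).
Pull out 2: since 7 ≡ 7 (mod 8), (2/7) = +1.
Reciprocity: 3 ≡ 3 and 7 ≡ 3 (mod 4), so (3/7) = −(7/3).
Reduce top mod 3: now compute (1/3).
Reached (1/3) = 1. Collecting the sign flips along the way, the symbol is +1.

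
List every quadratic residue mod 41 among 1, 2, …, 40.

1, 2, 4, 5, 8, 9, 10, 16, 18, 20, 21, 23, 25, 31, 32, 33, 36, 37, 39, 40

Square k = 1,…,20 (k and 41−k give the same square):
1²=1, 2²=4, 3²=9, 4²=16, 5²=25, 6²=36, 7²≡8, 8²≡23, 9²≡40, 10²≡18, 11²≡39, 12²≡21, 13²≡5, 14²≡32, 15²≡20, 16²≡10, 17²≡2, 18²≡37, 19²≡33, 20²≡31 (mod 41).
So the quadratic residues mod 41 are {1, 2, 4, 5, 8, 9, 10, 16, 18, 20, 21, 23, 25, 31, 32, 33, 36, 37, 39, 40}.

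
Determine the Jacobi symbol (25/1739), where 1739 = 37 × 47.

1

Reciprocity: 25 ≡ 1 and 1739 ≡ 3 (mod 4), so (25/1739) = +(1739/25).
Reduce top mod 25: now compute (14/25).
Pull out 2: since 25 ≡ 1 (mod 8), (2/25) = +1.
Reciprocity: 7 ≡ 3 and 25 ≡ 1 (mod 4), so (7/25) = +(25/7).
Reduce top mod 7: now compute (4/7).
Pull out 2^2: since 7 ≡ 7 (mod 8), (2/7) = +1, so (2/7)^2 = +1.
Reached (1/7) = 1. Collecting the sign flips along the way, the symbol is +1.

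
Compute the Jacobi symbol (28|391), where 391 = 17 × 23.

Pull out 2^2: since 391 ≡ 7 (mod 8), (2/391) = +1, so (2/391)^2 = +1.
Reciprocity: 7 ≡ 3 and 391 ≡ 3 (mod 4), so (7/391) = −(391/7).
Reduce top mod 7: now compute (6/7).
Pull out 2: since 7 ≡ 7 (mod 8), (2/7) = +1.
Reciprocity: 3 ≡ 3 and 7 ≡ 3 (mod 4), so (3/7) = −(7/3).
Reduce top mod 3: now compute (1/3).
Reached (1/3) = 1. Collecting the sign flips along the way, the symbol is +1.

1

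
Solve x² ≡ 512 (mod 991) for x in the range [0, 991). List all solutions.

217, 774

Since 991 ≡ 3 (mod 4), a square root of 512 is 512^((991+1)/4) = 512^248 mod 991.
Repeated squaring: 512^2≡520, 512^4≡848, 512^8≡629, 512^16≡232, 512^32≡310, 512^64≡964, 512^128≡729 (mod 991).
512^248 = 512^(128+64+32+16+8) ≡ 774 (mod 991).
Check: 774² = 599076 ≡ 512 (mod 991). The two roots are 217 and 774.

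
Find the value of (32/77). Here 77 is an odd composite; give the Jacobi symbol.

Pull out 2^5: since 77 ≡ 5 (mod 8), (2/77) = -1, so (2/77)^5 = -1.
Reached (1/77) = 1. Collecting the sign flips along the way, the symbol is -1.

-1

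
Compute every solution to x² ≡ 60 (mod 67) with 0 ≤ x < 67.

Since 67 ≡ 3 (mod 4), a square root of 60 is 60^((67+1)/4) = 60^17 mod 67.
Repeated squaring: 60^2≡49, 60^4≡56, 60^8≡54, 60^16≡35 (mod 67).
60^17 = 60^(16+1) ≡ 23 (mod 67).
Check: 23² = 529 ≡ 60 (mod 67). The two roots are 23 and 44.

23, 44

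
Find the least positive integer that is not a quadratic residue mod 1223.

5

(2/1223) = +1, so 2 is a residue.
(3/1223) = +1, so 3 is a residue.
(4/1223) = +1, so 4 is a residue.
(5/1223) = −1, so 5 is the smallest positive non-residue mod 1223.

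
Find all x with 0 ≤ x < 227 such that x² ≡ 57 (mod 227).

113, 114

Since 227 ≡ 3 (mod 4), a square root of 57 is 57^((227+1)/4) = 57^57 mod 227.
Repeated squaring: 57^2≡71, 57^4≡47, 57^8≡166, 57^16≡89, 57^32≡203 (mod 227).
57^57 = 57^(32+16+8+1) ≡ 113 (mod 227).
Check: 113² = 12769 ≡ 57 (mod 227). The two roots are 113 and 114.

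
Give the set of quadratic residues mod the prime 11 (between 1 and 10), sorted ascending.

1 3 4 5 9

Square k = 1,…,5 (k and 11−k give the same square):
1²=1, 2²=4, 3²=9, 4²≡5, 5²≡3 (mod 11).
So the quadratic residues mod 11 are {1, 3, 4, 5, 9}.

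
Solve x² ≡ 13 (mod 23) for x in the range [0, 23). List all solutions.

6, 17

Since 23 ≡ 3 (mod 4), a square root of 13 is 13^((23+1)/4) = 13^6 mod 23.
Repeated squaring: 13^2≡8, 13^4≡18 (mod 23).
13^6 = 13^(4+2) ≡ 6 (mod 23).
Check: 6² = 36 ≡ 13 (mod 23). The two roots are 6 and 17.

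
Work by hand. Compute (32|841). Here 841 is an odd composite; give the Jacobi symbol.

1

Pull out 2^5: since 841 ≡ 1 (mod 8), (2/841) = +1, so (2/841)^5 = +1.
Reached (1/841) = 1. Collecting the sign flips along the way, the symbol is +1.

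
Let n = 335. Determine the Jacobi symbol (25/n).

Reciprocity: 25 ≡ 1 and 335 ≡ 3 (mod 4), so (25/335) = +(335/25).
Reduce top mod 25: now compute (10/25).
Pull out 2: since 25 ≡ 1 (mod 8), (2/25) = +1.
Reciprocity: 5 ≡ 1 and 25 ≡ 1 (mod 4), so (5/25) = +(25/5).
Reduce top mod 5: now compute (0/5).
Top reduces to 0: gcd > 1, so the symbol is 0.

0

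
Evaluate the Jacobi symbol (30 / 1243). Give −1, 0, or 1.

Pull out 2: since 1243 ≡ 3 (mod 8), (2/1243) = -1.
Reciprocity: 15 ≡ 3 and 1243 ≡ 3 (mod 4), so (15/1243) = −(1243/15).
Reduce top mod 15: now compute (13/15).
Reciprocity: 13 ≡ 1 and 15 ≡ 3 (mod 4), so (13/15) = +(15/13).
Reduce top mod 13: now compute (2/13).
Pull out 2: since 13 ≡ 5 (mod 8), (2/13) = -1.
Reached (1/13) = 1. Collecting the sign flips along the way, the symbol is -1.

-1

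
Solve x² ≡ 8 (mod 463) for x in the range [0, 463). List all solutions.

Since 463 ≡ 3 (mod 4), a square root of 8 is 8^((463+1)/4) = 8^116 mod 463.
Repeated squaring: 8^2≡64, 8^4≡392, 8^8≡411, 8^16≡389, 8^32≡383, 8^64≡381 (mod 463).
8^116 = 8^(64+32+16+4) ≡ 57 (mod 463).
Check: 57² = 3249 ≡ 8 (mod 463). The two roots are 57 and 406.

57, 406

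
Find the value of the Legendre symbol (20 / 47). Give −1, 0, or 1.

Pull out 2^2: since 47 ≡ 7 (mod 8), (2/47) = +1, so (2/47)^2 = +1.
Reciprocity: 5 ≡ 1 and 47 ≡ 3 (mod 4), so (5/47) = +(47/5).
Reduce top mod 5: now compute (2/5).
Pull out 2: since 5 ≡ 5 (mod 8), (2/5) = -1.
Reached (1/5) = 1. Collecting the sign flips along the way, the symbol is -1.

-1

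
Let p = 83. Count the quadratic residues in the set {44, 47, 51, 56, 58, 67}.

2

(44/83) = +1 → QR.
(47/83) = -1 → non-residue.
(51/83) = +1 → QR.
(56/83) = -1 → non-residue.
(58/83) = -1 → non-residue.
(67/83) = -1 → non-residue.
Total quadratic residues among the 6: 2.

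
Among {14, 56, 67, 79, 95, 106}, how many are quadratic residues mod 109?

1

(14/109) = -1 → non-residue.
(56/109) = -1 → non-residue.
(67/109) = -1 → non-residue.
(79/109) = -1 → non-residue.
(95/109) = -1 → non-residue.
(106/109) = +1 → QR.
Total quadratic residues among the 6: 1.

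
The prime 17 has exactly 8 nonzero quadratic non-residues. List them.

3,5,6,7,10,11,12,14

Square k = 1,…,8 (k and 17−k give the same square):
1²=1, 2²=4, 3²=9, 4²=16, 5²≡8, 6²≡2, 7²≡15, 8²≡13 (mod 17).
The residues are {1, 2, 4, 8, 9, 13, 15, 16}; the non-residues are the remaining 8 nonzero classes.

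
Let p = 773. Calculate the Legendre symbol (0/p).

0

Top reduces to 0: gcd > 1, so the symbol is 0.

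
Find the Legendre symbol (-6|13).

First reduce: -6 ≡ 7 (mod 13).
Reciprocity: 7 ≡ 3 and 13 ≡ 1 (mod 4), so (7/13) = +(13/7).
Reduce top mod 7: now compute (6/7).
Pull out 2: since 7 ≡ 7 (mod 8), (2/7) = +1.
Reciprocity: 3 ≡ 3 and 7 ≡ 3 (mod 4), so (3/7) = −(7/3).
Reduce top mod 3: now compute (1/3).
Reached (1/3) = 1. Collecting the sign flips along the way, the symbol is -1.

-1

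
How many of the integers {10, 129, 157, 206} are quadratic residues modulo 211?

(10/211) = -1 → non-residue.
(129/211) = -1 → non-residue.
(157/211) = -1 → non-residue.
(206/211) = -1 → non-residue.
Total quadratic residues among the 4: 0.

0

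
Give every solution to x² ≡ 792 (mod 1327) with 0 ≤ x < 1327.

Since 1327 ≡ 3 (mod 4), a square root of 792 is 792^((1327+1)/4) = 792^332 mod 1327.
Repeated squaring: 792^2≡920, 792^4≡1101, 792^8≡650, 792^16≡514, 792^32≡123, 792^64≡532, 792^128≡373, 792^256≡1121 (mod 1327).
792^332 = 792^(256+64+8+4) ≡ 325 (mod 1327).
Check: 325² = 105625 ≡ 792 (mod 1327). The two roots are 325 and 1002.

325, 1002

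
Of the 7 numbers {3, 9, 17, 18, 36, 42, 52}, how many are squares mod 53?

(3/53) = -1 → non-residue.
(9/53) = +1 → QR.
(17/53) = +1 → QR.
(18/53) = -1 → non-residue.
(36/53) = +1 → QR.
(42/53) = +1 → QR.
(52/53) = +1 → QR.
Total quadratic residues among the 7: 5.

5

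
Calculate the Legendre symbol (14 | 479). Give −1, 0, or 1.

Pull out 2: since 479 ≡ 7 (mod 8), (2/479) = +1.
Reciprocity: 7 ≡ 3 and 479 ≡ 3 (mod 4), so (7/479) = −(479/7).
Reduce top mod 7: now compute (3/7).
Reciprocity: 3 ≡ 3 and 7 ≡ 3 (mod 4), so (3/7) = −(7/3).
Reduce top mod 3: now compute (1/3).
Reached (1/3) = 1. Collecting the sign flips along the way, the symbol is +1.

1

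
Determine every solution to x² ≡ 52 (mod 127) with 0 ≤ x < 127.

Since 127 ≡ 3 (mod 4), a square root of 52 is 52^((127+1)/4) = 52^32 mod 127.
Repeated squaring: 52^2≡37, 52^4≡99, 52^8≡22, 52^16≡103, 52^32≡68 (mod 127).
52^32 = 52^(32) ≡ 68 (mod 127).
Check: 68² = 4624 ≡ 52 (mod 127). The two roots are 59 and 68.

59, 68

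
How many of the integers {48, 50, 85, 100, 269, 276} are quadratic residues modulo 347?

(48/347) = +1 → QR.
(50/347) = -1 → non-residue.
(85/347) = +1 → QR.
(100/347) = +1 → QR.
(269/347) = +1 → QR.
(276/347) = -1 → non-residue.
Total quadratic residues among the 6: 4.

4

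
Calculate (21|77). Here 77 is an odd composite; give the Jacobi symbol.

0

Reciprocity: 21 ≡ 1 and 77 ≡ 1 (mod 4), so (21/77) = +(77/21).
Reduce top mod 21: now compute (14/21).
Pull out 2: since 21 ≡ 5 (mod 8), (2/21) = -1.
Reciprocity: 7 ≡ 3 and 21 ≡ 1 (mod 4), so (7/21) = +(21/7).
Reduce top mod 7: now compute (0/7).
Top reduces to 0: gcd > 1, so the symbol is 0.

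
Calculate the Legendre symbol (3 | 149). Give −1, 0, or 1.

-1

Reciprocity: 3 ≡ 3 and 149 ≡ 1 (mod 4), so (3/149) = +(149/3).
Reduce top mod 3: now compute (2/3).
Pull out 2: since 3 ≡ 3 (mod 8), (2/3) = -1.
Reached (1/3) = 1. Collecting the sign flips along the way, the symbol is -1.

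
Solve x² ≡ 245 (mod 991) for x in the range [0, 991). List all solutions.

441, 550

Since 991 ≡ 3 (mod 4), a square root of 245 is 245^((991+1)/4) = 245^248 mod 991.
Repeated squaring: 245^2≡565, 245^4≡123, 245^8≡264, 245^16≡326, 245^32≡239, 245^64≡634, 245^128≡601 (mod 991).
245^248 = 245^(128+64+32+16+8) ≡ 441 (mod 991).
Check: 441² = 194481 ≡ 245 (mod 991). The two roots are 441 and 550.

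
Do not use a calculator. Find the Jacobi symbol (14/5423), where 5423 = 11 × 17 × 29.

Pull out 2: since 5423 ≡ 7 (mod 8), (2/5423) = +1.
Reciprocity: 7 ≡ 3 and 5423 ≡ 3 (mod 4), so (7/5423) = −(5423/7).
Reduce top mod 7: now compute (5/7).
Reciprocity: 5 ≡ 1 and 7 ≡ 3 (mod 4), so (5/7) = +(7/5).
Reduce top mod 5: now compute (2/5).
Pull out 2: since 5 ≡ 5 (mod 8), (2/5) = -1.
Reached (1/5) = 1. Collecting the sign flips along the way, the symbol is +1.

1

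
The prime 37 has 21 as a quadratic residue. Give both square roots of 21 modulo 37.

37 ≡ 1 (mod 4), so we find a root by search.
Trying successive values, 13² = 169 ≡ 21 (mod 37). The other root is 37 − 13 = 24.

13, 24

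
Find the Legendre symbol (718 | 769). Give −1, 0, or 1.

1

Euler's criterion: (718/769) ≡ 718^384 (mod 769).
718^2 ≡ 294 (mod 769)
718^4 ≡ 308 (mod 769)
718^8 ≡ 277 (mod 769)
718^16 ≡ 598 (mod 769)
718^32 ≡ 19 (mod 769)
718^64 ≡ 361 (mod 769)
718^128 ≡ 360 (mod 769)
718^256 ≡ 408 (mod 769)
718^384 = 718^(256+128) ≡ 1 (mod 769).
Result is 1, so (718/769) = 1.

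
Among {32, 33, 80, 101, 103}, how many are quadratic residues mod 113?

1

(32/113) = +1 → QR.
(33/113) = -1 → non-residue.
(80/113) = -1 → non-residue.
(101/113) = -1 → non-residue.
(103/113) = -1 → non-residue.
Total quadratic residues among the 5: 1.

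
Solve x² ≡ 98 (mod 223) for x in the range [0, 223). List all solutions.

Since 223 ≡ 3 (mod 4), a square root of 98 is 98^((223+1)/4) = 98^56 mod 223.
Repeated squaring: 98^2≡15, 98^4≡2, 98^8≡4, 98^16≡16, 98^32≡33 (mod 223).
98^56 = 98^(32+16+8) ≡ 105 (mod 223).
Check: 105² = 11025 ≡ 98 (mod 223). The two roots are 105 and 118.

105, 118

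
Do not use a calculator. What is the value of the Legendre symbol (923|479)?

-1

First reduce: 923 ≡ 444 (mod 479).
Pull out 2^2: since 479 ≡ 7 (mod 8), (2/479) = +1, so (2/479)^2 = +1.
Reciprocity: 111 ≡ 3 and 479 ≡ 3 (mod 4), so (111/479) = −(479/111).
Reduce top mod 111: now compute (35/111).
Reciprocity: 35 ≡ 3 and 111 ≡ 3 (mod 4), so (35/111) = −(111/35).
Reduce top mod 35: now compute (6/35).
Pull out 2: since 35 ≡ 3 (mod 8), (2/35) = -1.
Reciprocity: 3 ≡ 3 and 35 ≡ 3 (mod 4), so (3/35) = −(35/3).
Reduce top mod 3: now compute (2/3).
Pull out 2: since 3 ≡ 3 (mod 8), (2/3) = -1.
Reached (1/3) = 1. Collecting the sign flips along the way, the symbol is -1.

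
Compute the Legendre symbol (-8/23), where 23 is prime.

-1

Euler's criterion: (-8/23) ≡ 15^11 (mod 23).
15^2 ≡ 18 (mod 23)
15^4 ≡ 2 (mod 23)
15^8 ≡ 4 (mod 23)
15^11 = 15^(8+2+1) ≡ 22 (mod 23).
Result is 22 ≡ −1, so (-8/23) = −1.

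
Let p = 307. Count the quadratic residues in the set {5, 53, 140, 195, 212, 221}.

2

(5/307) = -1 → non-residue.
(53/307) = +1 → QR.
(140/307) = -1 → non-residue.
(195/307) = -1 → non-residue.
(212/307) = +1 → QR.
(221/307) = -1 → non-residue.
Total quadratic residues among the 6: 2.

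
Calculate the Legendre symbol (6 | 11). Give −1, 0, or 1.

-1

Euler's criterion: (6/11) ≡ 6^5 (mod 11).
6^2 ≡ 3 (mod 11)
6^4 ≡ 9 (mod 11)
6^5 = 6^(4+1) ≡ 10 (mod 11).
Result is 10 ≡ −1, so (6/11) = −1.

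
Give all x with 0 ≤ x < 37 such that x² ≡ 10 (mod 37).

11, 26

37 ≡ 1 (mod 4), so we find a root by search.
Trying successive values, 11² = 121 ≡ 10 (mod 37). The other root is 37 − 11 = 26.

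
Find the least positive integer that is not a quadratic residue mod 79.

3

(2/79) = +1, so 2 is a residue.
(3/79) = −1, so 3 is the smallest positive non-residue mod 79.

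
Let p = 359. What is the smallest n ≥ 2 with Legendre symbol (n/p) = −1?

(2/359) = +1, so 2 is a residue.
(3/359) = +1, so 3 is a residue.
(4/359) = +1, so 4 is a residue.
(5/359) = +1, so 5 is a residue.
(6/359) = +1, so 6 is a residue.
(7/359) = −1, so 7 is the smallest positive non-residue mod 359.

7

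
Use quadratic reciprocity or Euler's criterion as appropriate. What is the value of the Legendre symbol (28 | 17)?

First reduce: 28 ≡ 11 (mod 17).
Reciprocity: 11 ≡ 3 and 17 ≡ 1 (mod 4), so (11/17) = +(17/11).
Reduce top mod 11: now compute (6/11).
Pull out 2: since 11 ≡ 3 (mod 8), (2/11) = -1.
Reciprocity: 3 ≡ 3 and 11 ≡ 3 (mod 4), so (3/11) = −(11/3).
Reduce top mod 3: now compute (2/3).
Pull out 2: since 3 ≡ 3 (mod 8), (2/3) = -1.
Reached (1/3) = 1. Collecting the sign flips along the way, the symbol is -1.

-1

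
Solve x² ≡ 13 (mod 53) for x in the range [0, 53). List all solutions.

53 ≡ 1 (mod 4), so we find a root by search.
Trying successive values, 15² = 225 ≡ 13 (mod 53). The other root is 53 − 15 = 38.

15, 38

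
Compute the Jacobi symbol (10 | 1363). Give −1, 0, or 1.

1

Pull out 2: since 1363 ≡ 3 (mod 8), (2/1363) = -1.
Reciprocity: 5 ≡ 1 and 1363 ≡ 3 (mod 4), so (5/1363) = +(1363/5).
Reduce top mod 5: now compute (3/5).
Reciprocity: 3 ≡ 3 and 5 ≡ 1 (mod 4), so (3/5) = +(5/3).
Reduce top mod 3: now compute (2/3).
Pull out 2: since 3 ≡ 3 (mod 8), (2/3) = -1.
Reached (1/3) = 1. Collecting the sign flips along the way, the symbol is +1.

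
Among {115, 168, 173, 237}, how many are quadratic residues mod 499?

(115/499) = -1 → non-residue.
(168/499) = -1 → non-residue.
(173/499) = -1 → non-residue.
(237/499) = +1 → QR.
Total quadratic residues among the 4: 1.

1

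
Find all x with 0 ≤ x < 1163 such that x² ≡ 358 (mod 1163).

Since 1163 ≡ 3 (mod 4), a square root of 358 is 358^((1163+1)/4) = 358^291 mod 1163.
Repeated squaring: 358^2≡234, 358^4≡95, 358^8≡884, 358^16≡1083, 358^32≡585, 358^64≡303, 358^128≡1095, 358^256≡1135 (mod 1163).
358^291 = 358^(256+32+2+1) ≡ 1124 (mod 1163).
Check: 1124² = 1263376 ≡ 358 (mod 1163). The two roots are 39 and 1124.

39, 1124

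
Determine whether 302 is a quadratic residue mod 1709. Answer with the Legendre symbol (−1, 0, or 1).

1

Pull out 2: since 1709 ≡ 5 (mod 8), (2/1709) = -1.
Reciprocity: 151 ≡ 3 and 1709 ≡ 1 (mod 4), so (151/1709) = +(1709/151).
Reduce top mod 151: now compute (48/151).
Pull out 2^4: since 151 ≡ 7 (mod 8), (2/151) = +1, so (2/151)^4 = +1.
Reciprocity: 3 ≡ 3 and 151 ≡ 3 (mod 4), so (3/151) = −(151/3).
Reduce top mod 3: now compute (1/3).
Reached (1/3) = 1. Collecting the sign flips along the way, the symbol is +1.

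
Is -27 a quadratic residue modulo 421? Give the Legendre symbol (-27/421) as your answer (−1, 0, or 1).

1

Euler's criterion: (-27/421) ≡ 394^210 (mod 421).
394^2 ≡ 308 (mod 421)
394^4 ≡ 139 (mod 421)
394^8 ≡ 376 (mod 421)
394^16 ≡ 341 (mod 421)
394^32 ≡ 85 (mod 421)
394^64 ≡ 68 (mod 421)
394^128 ≡ 414 (mod 421)
394^210 = 394^(128+64+16+2) ≡ 1 (mod 421).
Result is 1, so (-27/421) = 1.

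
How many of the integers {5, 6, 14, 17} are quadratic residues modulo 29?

2

(5/29) = +1 → QR.
(6/29) = +1 → QR.
(14/29) = -1 → non-residue.
(17/29) = -1 → non-residue.
Total quadratic residues among the 4: 2.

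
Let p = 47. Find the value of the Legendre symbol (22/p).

-1

Pull out 2: since 47 ≡ 7 (mod 8), (2/47) = +1.
Reciprocity: 11 ≡ 3 and 47 ≡ 3 (mod 4), so (11/47) = −(47/11).
Reduce top mod 11: now compute (3/11).
Reciprocity: 3 ≡ 3 and 11 ≡ 3 (mod 4), so (3/11) = −(11/3).
Reduce top mod 3: now compute (2/3).
Pull out 2: since 3 ≡ 3 (mod 8), (2/3) = -1.
Reached (1/3) = 1. Collecting the sign flips along the way, the symbol is -1.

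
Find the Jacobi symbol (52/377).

0

Pull out 2^2: since 377 ≡ 1 (mod 8), (2/377) = +1, so (2/377)^2 = +1.
Reciprocity: 13 ≡ 1 and 377 ≡ 1 (mod 4), so (13/377) = +(377/13).
Reduce top mod 13: now compute (0/13).
Top reduces to 0: gcd > 1, so the symbol is 0.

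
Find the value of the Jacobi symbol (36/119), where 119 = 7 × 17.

1

Pull out 2^2: since 119 ≡ 7 (mod 8), (2/119) = +1, so (2/119)^2 = +1.
Reciprocity: 9 ≡ 1 and 119 ≡ 3 (mod 4), so (9/119) = +(119/9).
Reduce top mod 9: now compute (2/9).
Pull out 2: since 9 ≡ 1 (mod 8), (2/9) = +1.
Reached (1/9) = 1. Collecting the sign flips along the way, the symbol is +1.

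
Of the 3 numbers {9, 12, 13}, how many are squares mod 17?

(9/17) = +1 → QR.
(12/17) = -1 → non-residue.
(13/17) = +1 → QR.
Total quadratic residues among the 3: 2.

2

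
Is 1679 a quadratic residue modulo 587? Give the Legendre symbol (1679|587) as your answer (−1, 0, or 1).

First reduce: 1679 ≡ 505 (mod 587).
Reciprocity: 505 ≡ 1 and 587 ≡ 3 (mod 4), so (505/587) = +(587/505).
Reduce top mod 505: now compute (82/505).
Pull out 2: since 505 ≡ 1 (mod 8), (2/505) = +1.
Reciprocity: 41 ≡ 1 and 505 ≡ 1 (mod 4), so (41/505) = +(505/41).
Reduce top mod 41: now compute (13/41).
Reciprocity: 13 ≡ 1 and 41 ≡ 1 (mod 4), so (13/41) = +(41/13).
Reduce top mod 13: now compute (2/13).
Pull out 2: since 13 ≡ 5 (mod 8), (2/13) = -1.
Reached (1/13) = 1. Collecting the sign flips along the way, the symbol is -1.

-1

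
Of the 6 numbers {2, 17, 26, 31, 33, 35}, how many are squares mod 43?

3

(2/43) = -1 → non-residue.
(17/43) = +1 → QR.
(26/43) = -1 → non-residue.
(31/43) = +1 → QR.
(33/43) = -1 → non-residue.
(35/43) = +1 → QR.
Total quadratic residues among the 6: 3.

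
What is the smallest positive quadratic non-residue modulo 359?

(2/359) = +1, so 2 is a residue.
(3/359) = +1, so 3 is a residue.
(4/359) = +1, so 4 is a residue.
(5/359) = +1, so 5 is a residue.
(6/359) = +1, so 6 is a residue.
(7/359) = −1, so 7 is the smallest positive non-residue mod 359.

7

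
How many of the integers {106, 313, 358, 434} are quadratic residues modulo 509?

2

(106/509) = +1 → QR.
(313/509) = +1 → QR.
(358/509) = -1 → non-residue.
(434/509) = -1 → non-residue.
Total quadratic residues among the 4: 2.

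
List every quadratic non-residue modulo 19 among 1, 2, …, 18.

2, 3, 8, 10, 12, 13, 14, 15, 18

Square k = 1,…,9 (k and 19−k give the same square):
1²=1, 2²=4, 3²=9, 4²=16, 5²≡6, 6²≡17, 7²≡11, 8²≡7, 9²≡5 (mod 19).
The residues are {1, 4, 5, 6, 7, 9, 11, 16, 17}; the non-residues are the remaining 9 nonzero classes.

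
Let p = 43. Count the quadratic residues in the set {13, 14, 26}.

(13/43) = +1 → QR.
(14/43) = +1 → QR.
(26/43) = -1 → non-residue.
Total quadratic residues among the 3: 2.

2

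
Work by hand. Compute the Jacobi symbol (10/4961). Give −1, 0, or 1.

Pull out 2: since 4961 ≡ 1 (mod 8), (2/4961) = +1.
Reciprocity: 5 ≡ 1 and 4961 ≡ 1 (mod 4), so (5/4961) = +(4961/5).
Reduce top mod 5: now compute (1/5).
Reached (1/5) = 1. Collecting the sign flips along the way, the symbol is +1.

1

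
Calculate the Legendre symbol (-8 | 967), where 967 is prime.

-1

First reduce: -8 ≡ 959 (mod 967).
Reciprocity: 959 ≡ 3 and 967 ≡ 3 (mod 4), so (959/967) = −(967/959).
Reduce top mod 959: now compute (8/959).
Pull out 2^3: since 959 ≡ 7 (mod 8), (2/959) = +1, so (2/959)^3 = +1.
Reached (1/959) = 1. Collecting the sign flips along the way, the symbol is -1.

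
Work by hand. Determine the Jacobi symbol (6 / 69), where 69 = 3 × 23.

Pull out 2: since 69 ≡ 5 (mod 8), (2/69) = -1.
Reciprocity: 3 ≡ 3 and 69 ≡ 1 (mod 4), so (3/69) = +(69/3).
Reduce top mod 3: now compute (0/3).
Top reduces to 0: gcd > 1, so the symbol is 0.

0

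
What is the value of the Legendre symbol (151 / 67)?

Euler's criterion: (151/67) ≡ 17^33 (mod 67).
17^2 ≡ 21 (mod 67)
17^4 ≡ 39 (mod 67)
17^8 ≡ 47 (mod 67)
17^16 ≡ 65 (mod 67)
17^32 ≡ 4 (mod 67)
17^33 = 17^(32+1) ≡ 1 (mod 67).
Result is 1, so (151/67) = 1.

1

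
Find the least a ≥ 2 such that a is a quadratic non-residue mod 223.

3

(2/223) = +1, so 2 is a residue.
(3/223) = −1, so 3 is the smallest positive non-residue mod 223.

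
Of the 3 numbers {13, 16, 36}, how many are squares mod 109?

(13/109) = -1 → non-residue.
(16/109) = +1 → QR.
(36/109) = +1 → QR.
Total quadratic residues among the 3: 2.

2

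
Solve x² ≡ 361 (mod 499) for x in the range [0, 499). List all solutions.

Since 499 ≡ 3 (mod 4), a square root of 361 is 361^((499+1)/4) = 361^125 mod 499.
Repeated squaring: 361^2≡82, 361^4≡237, 361^8≡281, 361^16≡119, 361^32≡189, 361^64≡292 (mod 499).
361^125 = 361^(64+32+16+8+4+1) ≡ 480 (mod 499).
Check: 480² = 230400 ≡ 361 (mod 499). The two roots are 19 and 480.

19, 480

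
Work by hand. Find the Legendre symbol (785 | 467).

-1

First reduce: 785 ≡ 318 (mod 467).
Pull out 2: since 467 ≡ 3 (mod 8), (2/467) = -1.
Reciprocity: 159 ≡ 3 and 467 ≡ 3 (mod 4), so (159/467) = −(467/159).
Reduce top mod 159: now compute (149/159).
Reciprocity: 149 ≡ 1 and 159 ≡ 3 (mod 4), so (149/159) = +(159/149).
Reduce top mod 149: now compute (10/149).
Pull out 2: since 149 ≡ 5 (mod 8), (2/149) = -1.
Reciprocity: 5 ≡ 1 and 149 ≡ 1 (mod 4), so (5/149) = +(149/5).
Reduce top mod 5: now compute (4/5).
Pull out 2^2: since 5 ≡ 5 (mod 8), (2/5) = -1, so (2/5)^2 = +1.
Reached (1/5) = 1. Collecting the sign flips along the way, the symbol is -1.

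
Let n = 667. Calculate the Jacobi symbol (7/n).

Reciprocity: 7 ≡ 3 and 667 ≡ 3 (mod 4), so (7/667) = −(667/7).
Reduce top mod 7: now compute (2/7).
Pull out 2: since 7 ≡ 7 (mod 8), (2/7) = +1.
Reached (1/7) = 1. Collecting the sign flips along the way, the symbol is -1.

-1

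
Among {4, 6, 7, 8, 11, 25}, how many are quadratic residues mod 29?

4

(4/29) = +1 → QR.
(6/29) = +1 → QR.
(7/29) = +1 → QR.
(8/29) = -1 → non-residue.
(11/29) = -1 → non-residue.
(25/29) = +1 → QR.
Total quadratic residues among the 6: 4.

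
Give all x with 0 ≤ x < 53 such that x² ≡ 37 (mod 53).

14, 39

53 ≡ 1 (mod 4), so we find a root by search.
Trying successive values, 14² = 196 ≡ 37 (mod 53). The other root is 53 − 14 = 39.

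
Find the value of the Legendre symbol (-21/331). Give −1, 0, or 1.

First reduce: -21 ≡ 310 (mod 331).
Pull out 2: since 331 ≡ 3 (mod 8), (2/331) = -1.
Reciprocity: 155 ≡ 3 and 331 ≡ 3 (mod 4), so (155/331) = −(331/155).
Reduce top mod 155: now compute (21/155).
Reciprocity: 21 ≡ 1 and 155 ≡ 3 (mod 4), so (21/155) = +(155/21).
Reduce top mod 21: now compute (8/21).
Pull out 2^3: since 21 ≡ 5 (mod 8), (2/21) = -1, so (2/21)^3 = -1.
Reached (1/21) = 1. Collecting the sign flips along the way, the symbol is -1.

-1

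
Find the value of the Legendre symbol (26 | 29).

-1

Euler's criterion: (26/29) ≡ 26^14 (mod 29).
26^2 ≡ 9 (mod 29)
26^4 ≡ 23 (mod 29)
26^8 ≡ 7 (mod 29)
26^14 = 26^(8+4+2) ≡ 28 (mod 29).
Result is 28 ≡ −1, so (26/29) = −1.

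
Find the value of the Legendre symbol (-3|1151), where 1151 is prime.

-1

Euler's criterion: (-3/1151) ≡ 1148^575 (mod 1151).
1148^2 ≡ 9 (mod 1151)
1148^4 ≡ 81 (mod 1151)
1148^8 ≡ 806 (mod 1151)
1148^16 ≡ 472 (mod 1151)
1148^32 ≡ 641 (mod 1151)
1148^64 ≡ 1125 (mod 1151)
1148^128 ≡ 676 (mod 1151)
1148^256 ≡ 29 (mod 1151)
1148^512 ≡ 841 (mod 1151)
1148^575 = 1148^(512+32+16+8+4+2+1) ≡ 1150 (mod 1151).
Result is 1150 ≡ −1, so (-3/1151) = −1.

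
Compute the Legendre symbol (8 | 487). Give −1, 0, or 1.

1

Euler's criterion: (8/487) ≡ 8^243 (mod 487).
8^2 ≡ 64 (mod 487)
8^4 ≡ 200 (mod 487)
8^8 ≡ 66 (mod 487)
8^16 ≡ 460 (mod 487)
8^32 ≡ 242 (mod 487)
8^64 ≡ 124 (mod 487)
8^128 ≡ 279 (mod 487)
8^243 = 8^(128+64+32+16+2+1) ≡ 1 (mod 487).
Result is 1, so (8/487) = 1.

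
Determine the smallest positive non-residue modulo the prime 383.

(2/383) = +1, so 2 is a residue.
(3/383) = +1, so 3 is a residue.
(4/383) = +1, so 4 is a residue.
(5/383) = −1, so 5 is the smallest positive non-residue mod 383.

5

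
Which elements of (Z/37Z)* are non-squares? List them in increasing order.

2,5,6,8,13,14,15,17,18,19,20,22,23,24,29,31,32,35

Square k = 1,…,18 (k and 37−k give the same square):
1²=1, 2²=4, 3²=9, 4²=16, 5²=25, 6²=36, 7²≡12, 8²≡27, 9²≡7, 10²≡26, 11²≡10, 12²≡33, 13²≡21, 14²≡11, 15²≡3, 16²≡34, 17²≡30, 18²≡28 (mod 37).
The residues are {1, 3, 4, 7, 9, 10, 11, 12, 16, 21, 25, 26, 27, 28, 30, 33, 34, 36}; the non-residues are the remaining 18 nonzero classes.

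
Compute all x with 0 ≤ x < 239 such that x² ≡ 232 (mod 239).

94, 145

Since 239 ≡ 3 (mod 4), a square root of 232 is 232^((239+1)/4) = 232^60 mod 239.
Repeated squaring: 232^2≡49, 232^4≡11, 232^8≡121, 232^16≡62, 232^32≡20 (mod 239).
232^60 = 232^(32+16+8+4) ≡ 145 (mod 239).
Check: 145² = 21025 ≡ 232 (mod 239). The two roots are 94 and 145.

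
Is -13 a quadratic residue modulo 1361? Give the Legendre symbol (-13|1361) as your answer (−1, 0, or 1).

First reduce: -13 ≡ 1348 (mod 1361).
Pull out 2^2: since 1361 ≡ 1 (mod 8), (2/1361) = +1, so (2/1361)^2 = +1.
Reciprocity: 337 ≡ 1 and 1361 ≡ 1 (mod 4), so (337/1361) = +(1361/337).
Reduce top mod 337: now compute (13/337).
Reciprocity: 13 ≡ 1 and 337 ≡ 1 (mod 4), so (13/337) = +(337/13).
Reduce top mod 13: now compute (12/13).
Pull out 2^2: since 13 ≡ 5 (mod 8), (2/13) = -1, so (2/13)^2 = +1.
Reciprocity: 3 ≡ 3 and 13 ≡ 1 (mod 4), so (3/13) = +(13/3).
Reduce top mod 3: now compute (1/3).
Reached (1/3) = 1. Collecting the sign flips along the way, the symbol is +1.

1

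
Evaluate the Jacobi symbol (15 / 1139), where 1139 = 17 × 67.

1

Reciprocity: 15 ≡ 3 and 1139 ≡ 3 (mod 4), so (15/1139) = −(1139/15).
Reduce top mod 15: now compute (14/15).
Pull out 2: since 15 ≡ 7 (mod 8), (2/15) = +1.
Reciprocity: 7 ≡ 3 and 15 ≡ 3 (mod 4), so (7/15) = −(15/7).
Reduce top mod 7: now compute (1/7).
Reached (1/7) = 1. Collecting the sign flips along the way, the symbol is +1.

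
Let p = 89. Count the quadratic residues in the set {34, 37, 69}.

2

(34/89) = +1 → QR.
(37/89) = -1 → non-residue.
(69/89) = +1 → QR.
Total quadratic residues among the 3: 2.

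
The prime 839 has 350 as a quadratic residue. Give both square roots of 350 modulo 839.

227, 612

Since 839 ≡ 3 (mod 4), a square root of 350 is 350^((839+1)/4) = 350^210 mod 839.
Repeated squaring: 350^2≡6, 350^4≡36, 350^8≡457, 350^16≡777, 350^32≡488, 350^64≡707, 350^128≡644 (mod 839).
350^210 = 350^(128+64+16+2) ≡ 227 (mod 839).
Check: 227² = 51529 ≡ 350 (mod 839). The two roots are 227 and 612.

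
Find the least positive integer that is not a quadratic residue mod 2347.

2

(2/2347) = −1, so 2 is the smallest positive non-residue mod 2347.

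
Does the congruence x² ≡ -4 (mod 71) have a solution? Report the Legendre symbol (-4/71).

Euler's criterion: (-4/71) ≡ 67^35 (mod 71).
67^2 ≡ 16 (mod 71)
67^4 ≡ 43 (mod 71)
67^8 ≡ 3 (mod 71)
67^16 ≡ 9 (mod 71)
67^32 ≡ 10 (mod 71)
67^35 = 67^(32+2+1) ≡ 70 (mod 71).
Result is 70 ≡ −1, so (-4/71) = −1.

-1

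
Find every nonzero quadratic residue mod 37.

Square k = 1,…,18 (k and 37−k give the same square):
1²=1, 2²=4, 3²=9, 4²=16, 5²=25, 6²=36, 7²≡12, 8²≡27, 9²≡7, 10²≡26, 11²≡10, 12²≡33, 13²≡21, 14²≡11, 15²≡3, 16²≡34, 17²≡30, 18²≡28 (mod 37).
So the quadratic residues mod 37 are {1, 3, 4, 7, 9, 10, 11, 12, 16, 21, 25, 26, 27, 28, 30, 33, 34, 36}.

1,3,4,7,9,10,11,12,16,21,25,26,27,28,30,33,34,36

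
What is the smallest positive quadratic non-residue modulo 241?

7

(2/241) = +1, so 2 is a residue.
(3/241) = +1, so 3 is a residue.
(4/241) = +1, so 4 is a residue.
(5/241) = +1, so 5 is a residue.
(6/241) = +1, so 6 is a residue.
(7/241) = −1, so 7 is the smallest positive non-residue mod 241.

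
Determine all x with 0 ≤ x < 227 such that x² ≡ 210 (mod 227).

94, 133

Since 227 ≡ 3 (mod 4), a square root of 210 is 210^((227+1)/4) = 210^57 mod 227.
Repeated squaring: 210^2≡62, 210^4≡212, 210^8≡225, 210^16≡4, 210^32≡16 (mod 227).
210^57 = 210^(32+16+8+1) ≡ 133 (mod 227).
Check: 133² = 17689 ≡ 210 (mod 227). The two roots are 94 and 133.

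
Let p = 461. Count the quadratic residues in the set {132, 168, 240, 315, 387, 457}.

3

(132/461) = +1 → QR.
(168/461) = -1 → non-residue.
(240/461) = -1 → non-residue.
(315/461) = -1 → non-residue.
(387/461) = +1 → QR.
(457/461) = +1 → QR.
Total quadratic residues among the 6: 3.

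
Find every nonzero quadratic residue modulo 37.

1, 3, 4, 7, 9, 10, 11, 12, 16, 21, 25, 26, 27, 28, 30, 33, 34, 36

Square k = 1,…,18 (k and 37−k give the same square):
1²=1, 2²=4, 3²=9, 4²=16, 5²=25, 6²=36, 7²≡12, 8²≡27, 9²≡7, 10²≡26, 11²≡10, 12²≡33, 13²≡21, 14²≡11, 15²≡3, 16²≡34, 17²≡30, 18²≡28 (mod 37).
So the quadratic residues mod 37 are {1, 3, 4, 7, 9, 10, 11, 12, 16, 21, 25, 26, 27, 28, 30, 33, 34, 36}.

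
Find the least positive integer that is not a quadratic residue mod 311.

(2/311) = +1, so 2 is a residue.
(3/311) = +1, so 3 is a residue.
(4/311) = +1, so 4 is a residue.
(5/311) = +1, so 5 is a residue.
(6/311) = +1, so 6 is a residue.
(7/311) = +1, so 7 is a residue.
(8/311) = +1, so 8 is a residue.
(9/311) = +1, so 9 is a residue.
(10/311) = +1, so 10 is a residue.
(11/311) = −1, so 11 is the smallest positive non-residue mod 311.

11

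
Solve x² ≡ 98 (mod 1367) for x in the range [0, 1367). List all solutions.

Since 1367 ≡ 3 (mod 4), a square root of 98 is 98^((1367+1)/4) = 98^342 mod 1367.
Repeated squaring: 98^2≡35, 98^4≡1225, 98^8≡1026, 98^16≡86, 98^32≡561, 98^64≡311, 98^128≡1031, 98^256≡802 (mod 1367).
98^342 = 98^(256+64+16+4+2) ≡ 259 (mod 1367).
Check: 259² = 67081 ≡ 98 (mod 1367). The two roots are 259 and 1108.

259, 1108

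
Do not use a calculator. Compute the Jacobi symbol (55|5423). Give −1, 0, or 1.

Reciprocity: 55 ≡ 3 and 5423 ≡ 3 (mod 4), so (55/5423) = −(5423/55).
Reduce top mod 55: now compute (33/55).
Reciprocity: 33 ≡ 1 and 55 ≡ 3 (mod 4), so (33/55) = +(55/33).
Reduce top mod 33: now compute (22/33).
Pull out 2: since 33 ≡ 1 (mod 8), (2/33) = +1.
Reciprocity: 11 ≡ 3 and 33 ≡ 1 (mod 4), so (11/33) = +(33/11).
Reduce top mod 11: now compute (0/11).
Top reduces to 0: gcd > 1, so the symbol is 0.

0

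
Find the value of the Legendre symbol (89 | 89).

First reduce: 89 ≡ 0 (mod 89).
Top reduces to 0: gcd > 1, so the symbol is 0.

0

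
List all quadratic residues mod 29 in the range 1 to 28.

1 4 5 6 7 9 13 16 20 22 23 24 25 28

Square k = 1,…,14 (k and 29−k give the same square):
1²=1, 2²=4, 3²=9, 4²=16, 5²=25, 6²≡7, 7²≡20, 8²≡6, 9²≡23, 10²≡13, 11²≡5, 12²≡28, 13²≡24, 14²≡22 (mod 29).
So the quadratic residues mod 29 are {1, 4, 5, 6, 7, 9, 13, 16, 20, 22, 23, 24, 25, 28}.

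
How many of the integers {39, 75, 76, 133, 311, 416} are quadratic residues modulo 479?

1

(39/479) = -1 → non-residue.
(75/479) = +1 → QR.
(76/479) = -1 → non-residue.
(133/479) = -1 → non-residue.
(311/479) = -1 → non-residue.
(416/479) = -1 → non-residue.
Total quadratic residues among the 6: 1.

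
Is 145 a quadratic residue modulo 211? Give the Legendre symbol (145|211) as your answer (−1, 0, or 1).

-1

Reciprocity: 145 ≡ 1 and 211 ≡ 3 (mod 4), so (145/211) = +(211/145).
Reduce top mod 145: now compute (66/145).
Pull out 2: since 145 ≡ 1 (mod 8), (2/145) = +1.
Reciprocity: 33 ≡ 1 and 145 ≡ 1 (mod 4), so (33/145) = +(145/33).
Reduce top mod 33: now compute (13/33).
Reciprocity: 13 ≡ 1 and 33 ≡ 1 (mod 4), so (13/33) = +(33/13).
Reduce top mod 13: now compute (7/13).
Reciprocity: 7 ≡ 3 and 13 ≡ 1 (mod 4), so (7/13) = +(13/7).
Reduce top mod 7: now compute (6/7).
Pull out 2: since 7 ≡ 7 (mod 8), (2/7) = +1.
Reciprocity: 3 ≡ 3 and 7 ≡ 3 (mod 4), so (3/7) = −(7/3).
Reduce top mod 3: now compute (1/3).
Reached (1/3) = 1. Collecting the sign flips along the way, the symbol is -1.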